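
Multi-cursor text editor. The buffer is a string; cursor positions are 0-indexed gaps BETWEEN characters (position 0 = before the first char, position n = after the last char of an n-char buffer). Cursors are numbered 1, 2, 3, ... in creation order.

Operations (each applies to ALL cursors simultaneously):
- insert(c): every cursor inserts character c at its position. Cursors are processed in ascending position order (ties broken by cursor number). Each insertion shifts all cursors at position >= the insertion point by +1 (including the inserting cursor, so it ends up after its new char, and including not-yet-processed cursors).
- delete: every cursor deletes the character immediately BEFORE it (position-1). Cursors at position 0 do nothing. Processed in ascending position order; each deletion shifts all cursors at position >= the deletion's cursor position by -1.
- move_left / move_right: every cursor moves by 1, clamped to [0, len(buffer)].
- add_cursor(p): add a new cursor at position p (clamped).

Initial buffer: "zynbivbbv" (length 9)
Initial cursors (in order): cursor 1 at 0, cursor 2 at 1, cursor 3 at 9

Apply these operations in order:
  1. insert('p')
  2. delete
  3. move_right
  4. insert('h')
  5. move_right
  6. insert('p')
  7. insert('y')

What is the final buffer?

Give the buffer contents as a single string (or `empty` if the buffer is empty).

Answer: zhypyhnpybivbbvhpy

Derivation:
After op 1 (insert('p')): buffer="pzpynbivbbvp" (len 12), cursors c1@1 c2@3 c3@12, authorship 1.2........3
After op 2 (delete): buffer="zynbivbbv" (len 9), cursors c1@0 c2@1 c3@9, authorship .........
After op 3 (move_right): buffer="zynbivbbv" (len 9), cursors c1@1 c2@2 c3@9, authorship .........
After op 4 (insert('h')): buffer="zhyhnbivbbvh" (len 12), cursors c1@2 c2@4 c3@12, authorship .1.2.......3
After op 5 (move_right): buffer="zhyhnbivbbvh" (len 12), cursors c1@3 c2@5 c3@12, authorship .1.2.......3
After op 6 (insert('p')): buffer="zhyphnpbivbbvhp" (len 15), cursors c1@4 c2@7 c3@15, authorship .1.12.2......33
After op 7 (insert('y')): buffer="zhypyhnpybivbbvhpy" (len 18), cursors c1@5 c2@9 c3@18, authorship .1.112.22......333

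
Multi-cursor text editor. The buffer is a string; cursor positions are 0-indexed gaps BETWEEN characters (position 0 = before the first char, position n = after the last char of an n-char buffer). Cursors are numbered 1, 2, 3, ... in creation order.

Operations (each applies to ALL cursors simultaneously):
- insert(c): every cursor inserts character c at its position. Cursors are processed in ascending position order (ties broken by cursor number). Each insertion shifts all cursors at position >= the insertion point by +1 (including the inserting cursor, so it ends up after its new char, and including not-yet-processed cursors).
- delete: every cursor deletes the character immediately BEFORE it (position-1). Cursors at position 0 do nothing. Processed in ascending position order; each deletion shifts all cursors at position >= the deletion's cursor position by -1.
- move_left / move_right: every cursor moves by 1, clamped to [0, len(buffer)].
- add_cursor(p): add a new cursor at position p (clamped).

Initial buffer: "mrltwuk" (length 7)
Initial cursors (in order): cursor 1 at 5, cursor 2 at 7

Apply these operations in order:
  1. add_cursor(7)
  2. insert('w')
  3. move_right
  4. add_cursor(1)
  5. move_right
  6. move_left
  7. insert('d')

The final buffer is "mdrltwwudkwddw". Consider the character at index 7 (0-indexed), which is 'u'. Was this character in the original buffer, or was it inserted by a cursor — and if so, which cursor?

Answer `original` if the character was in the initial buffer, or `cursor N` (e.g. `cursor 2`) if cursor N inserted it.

Answer: original

Derivation:
After op 1 (add_cursor(7)): buffer="mrltwuk" (len 7), cursors c1@5 c2@7 c3@7, authorship .......
After op 2 (insert('w')): buffer="mrltwwukww" (len 10), cursors c1@6 c2@10 c3@10, authorship .....1..23
After op 3 (move_right): buffer="mrltwwukww" (len 10), cursors c1@7 c2@10 c3@10, authorship .....1..23
After op 4 (add_cursor(1)): buffer="mrltwwukww" (len 10), cursors c4@1 c1@7 c2@10 c3@10, authorship .....1..23
After op 5 (move_right): buffer="mrltwwukww" (len 10), cursors c4@2 c1@8 c2@10 c3@10, authorship .....1..23
After op 6 (move_left): buffer="mrltwwukww" (len 10), cursors c4@1 c1@7 c2@9 c3@9, authorship .....1..23
After op 7 (insert('d')): buffer="mdrltwwudkwddw" (len 14), cursors c4@2 c1@9 c2@13 c3@13, authorship .4....1.1.2233
Authorship (.=original, N=cursor N): . 4 . . . . 1 . 1 . 2 2 3 3
Index 7: author = original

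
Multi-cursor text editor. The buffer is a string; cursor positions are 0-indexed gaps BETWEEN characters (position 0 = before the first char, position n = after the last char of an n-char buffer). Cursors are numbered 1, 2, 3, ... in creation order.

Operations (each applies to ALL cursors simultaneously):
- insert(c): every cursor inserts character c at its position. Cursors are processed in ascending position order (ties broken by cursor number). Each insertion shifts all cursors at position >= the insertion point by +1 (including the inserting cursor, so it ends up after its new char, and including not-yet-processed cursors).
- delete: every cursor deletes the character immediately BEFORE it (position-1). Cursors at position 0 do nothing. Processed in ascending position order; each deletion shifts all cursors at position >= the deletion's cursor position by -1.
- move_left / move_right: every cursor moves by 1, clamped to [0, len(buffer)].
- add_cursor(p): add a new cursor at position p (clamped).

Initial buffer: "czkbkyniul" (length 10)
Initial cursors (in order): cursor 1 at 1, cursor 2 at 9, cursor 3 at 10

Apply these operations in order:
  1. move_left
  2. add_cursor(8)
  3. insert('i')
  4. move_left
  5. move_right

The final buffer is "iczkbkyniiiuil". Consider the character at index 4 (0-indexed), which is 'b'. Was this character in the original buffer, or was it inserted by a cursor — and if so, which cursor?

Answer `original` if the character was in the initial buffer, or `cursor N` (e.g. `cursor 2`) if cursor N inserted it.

After op 1 (move_left): buffer="czkbkyniul" (len 10), cursors c1@0 c2@8 c3@9, authorship ..........
After op 2 (add_cursor(8)): buffer="czkbkyniul" (len 10), cursors c1@0 c2@8 c4@8 c3@9, authorship ..........
After op 3 (insert('i')): buffer="iczkbkyniiiuil" (len 14), cursors c1@1 c2@11 c4@11 c3@13, authorship 1........24.3.
After op 4 (move_left): buffer="iczkbkyniiiuil" (len 14), cursors c1@0 c2@10 c4@10 c3@12, authorship 1........24.3.
After op 5 (move_right): buffer="iczkbkyniiiuil" (len 14), cursors c1@1 c2@11 c4@11 c3@13, authorship 1........24.3.
Authorship (.=original, N=cursor N): 1 . . . . . . . . 2 4 . 3 .
Index 4: author = original

Answer: original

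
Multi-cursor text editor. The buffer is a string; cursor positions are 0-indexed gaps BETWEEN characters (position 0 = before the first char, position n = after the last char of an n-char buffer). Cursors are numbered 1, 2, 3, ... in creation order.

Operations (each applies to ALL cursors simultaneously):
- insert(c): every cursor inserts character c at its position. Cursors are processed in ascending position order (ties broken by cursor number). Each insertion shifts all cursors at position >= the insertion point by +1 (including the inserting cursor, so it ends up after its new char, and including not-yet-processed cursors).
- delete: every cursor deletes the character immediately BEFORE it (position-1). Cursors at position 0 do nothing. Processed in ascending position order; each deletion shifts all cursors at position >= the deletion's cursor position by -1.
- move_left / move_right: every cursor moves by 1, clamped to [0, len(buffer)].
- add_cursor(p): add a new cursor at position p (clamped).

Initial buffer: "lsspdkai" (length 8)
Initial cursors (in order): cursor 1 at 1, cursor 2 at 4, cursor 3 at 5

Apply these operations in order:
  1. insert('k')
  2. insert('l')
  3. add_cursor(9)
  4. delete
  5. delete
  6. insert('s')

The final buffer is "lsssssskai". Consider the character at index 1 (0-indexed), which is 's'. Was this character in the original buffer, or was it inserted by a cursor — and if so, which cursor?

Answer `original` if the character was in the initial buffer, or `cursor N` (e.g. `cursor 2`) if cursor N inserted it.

After op 1 (insert('k')): buffer="lksspkdkkai" (len 11), cursors c1@2 c2@6 c3@8, authorship .1...2.3...
After op 2 (insert('l')): buffer="lklsspkldklkai" (len 14), cursors c1@3 c2@8 c3@11, authorship .11...22.33...
After op 3 (add_cursor(9)): buffer="lklsspkldklkai" (len 14), cursors c1@3 c2@8 c4@9 c3@11, authorship .11...22.33...
After op 4 (delete): buffer="lksspkkkai" (len 10), cursors c1@2 c2@6 c4@6 c3@7, authorship .1...23...
After op 5 (delete): buffer="lsskai" (len 6), cursors c1@1 c2@3 c3@3 c4@3, authorship ......
After op 6 (insert('s')): buffer="lsssssskai" (len 10), cursors c1@2 c2@7 c3@7 c4@7, authorship .1..234...
Authorship (.=original, N=cursor N): . 1 . . 2 3 4 . . .
Index 1: author = 1

Answer: cursor 1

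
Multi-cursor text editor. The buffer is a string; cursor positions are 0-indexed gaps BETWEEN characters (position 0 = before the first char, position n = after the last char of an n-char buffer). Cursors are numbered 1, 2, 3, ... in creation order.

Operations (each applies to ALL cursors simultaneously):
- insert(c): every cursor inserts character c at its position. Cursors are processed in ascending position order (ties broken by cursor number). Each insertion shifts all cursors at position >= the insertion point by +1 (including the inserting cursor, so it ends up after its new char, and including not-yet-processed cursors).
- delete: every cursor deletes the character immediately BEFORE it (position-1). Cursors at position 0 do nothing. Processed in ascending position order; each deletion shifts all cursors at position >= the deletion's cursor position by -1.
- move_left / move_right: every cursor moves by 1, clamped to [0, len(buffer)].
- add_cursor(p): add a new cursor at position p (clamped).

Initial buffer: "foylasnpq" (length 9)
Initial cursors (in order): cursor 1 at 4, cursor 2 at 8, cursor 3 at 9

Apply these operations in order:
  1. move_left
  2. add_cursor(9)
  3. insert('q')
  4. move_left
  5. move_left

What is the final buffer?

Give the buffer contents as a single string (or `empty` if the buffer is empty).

After op 1 (move_left): buffer="foylasnpq" (len 9), cursors c1@3 c2@7 c3@8, authorship .........
After op 2 (add_cursor(9)): buffer="foylasnpq" (len 9), cursors c1@3 c2@7 c3@8 c4@9, authorship .........
After op 3 (insert('q')): buffer="foyqlasnqpqqq" (len 13), cursors c1@4 c2@9 c3@11 c4@13, authorship ...1....2.3.4
After op 4 (move_left): buffer="foyqlasnqpqqq" (len 13), cursors c1@3 c2@8 c3@10 c4@12, authorship ...1....2.3.4
After op 5 (move_left): buffer="foyqlasnqpqqq" (len 13), cursors c1@2 c2@7 c3@9 c4@11, authorship ...1....2.3.4

Answer: foyqlasnqpqqq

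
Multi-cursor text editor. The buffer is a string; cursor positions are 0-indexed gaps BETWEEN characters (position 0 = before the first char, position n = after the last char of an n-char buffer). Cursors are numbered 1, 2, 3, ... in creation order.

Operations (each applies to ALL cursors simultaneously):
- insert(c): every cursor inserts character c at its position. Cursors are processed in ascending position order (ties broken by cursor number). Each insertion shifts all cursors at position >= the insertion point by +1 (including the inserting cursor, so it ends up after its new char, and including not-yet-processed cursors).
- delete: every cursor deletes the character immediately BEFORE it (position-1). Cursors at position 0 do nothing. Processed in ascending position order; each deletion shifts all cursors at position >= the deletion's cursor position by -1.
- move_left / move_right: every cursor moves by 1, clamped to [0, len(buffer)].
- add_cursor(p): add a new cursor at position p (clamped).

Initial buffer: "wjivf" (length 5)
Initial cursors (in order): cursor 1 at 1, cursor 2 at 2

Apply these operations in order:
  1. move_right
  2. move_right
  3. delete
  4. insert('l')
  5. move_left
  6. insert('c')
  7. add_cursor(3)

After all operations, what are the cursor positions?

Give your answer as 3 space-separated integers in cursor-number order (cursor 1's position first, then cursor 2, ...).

Answer: 5 5 3

Derivation:
After op 1 (move_right): buffer="wjivf" (len 5), cursors c1@2 c2@3, authorship .....
After op 2 (move_right): buffer="wjivf" (len 5), cursors c1@3 c2@4, authorship .....
After op 3 (delete): buffer="wjf" (len 3), cursors c1@2 c2@2, authorship ...
After op 4 (insert('l')): buffer="wjllf" (len 5), cursors c1@4 c2@4, authorship ..12.
After op 5 (move_left): buffer="wjllf" (len 5), cursors c1@3 c2@3, authorship ..12.
After op 6 (insert('c')): buffer="wjlcclf" (len 7), cursors c1@5 c2@5, authorship ..1122.
After op 7 (add_cursor(3)): buffer="wjlcclf" (len 7), cursors c3@3 c1@5 c2@5, authorship ..1122.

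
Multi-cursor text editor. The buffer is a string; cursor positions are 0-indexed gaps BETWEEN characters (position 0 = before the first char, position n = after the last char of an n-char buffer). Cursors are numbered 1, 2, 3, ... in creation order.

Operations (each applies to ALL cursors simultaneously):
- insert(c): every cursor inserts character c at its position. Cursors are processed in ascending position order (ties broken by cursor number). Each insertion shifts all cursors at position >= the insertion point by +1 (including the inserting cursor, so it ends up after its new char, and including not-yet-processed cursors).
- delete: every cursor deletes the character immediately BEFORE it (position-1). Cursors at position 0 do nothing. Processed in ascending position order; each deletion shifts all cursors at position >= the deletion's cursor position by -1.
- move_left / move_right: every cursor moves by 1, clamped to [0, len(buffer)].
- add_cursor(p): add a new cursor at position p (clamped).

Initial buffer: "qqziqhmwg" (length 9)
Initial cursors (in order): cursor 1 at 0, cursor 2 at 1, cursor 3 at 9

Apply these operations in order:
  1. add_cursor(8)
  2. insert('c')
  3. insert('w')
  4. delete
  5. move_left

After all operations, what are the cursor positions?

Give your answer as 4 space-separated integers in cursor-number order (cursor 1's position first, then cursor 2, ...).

Answer: 0 2 12 10

Derivation:
After op 1 (add_cursor(8)): buffer="qqziqhmwg" (len 9), cursors c1@0 c2@1 c4@8 c3@9, authorship .........
After op 2 (insert('c')): buffer="cqcqziqhmwcgc" (len 13), cursors c1@1 c2@3 c4@11 c3@13, authorship 1.2.......4.3
After op 3 (insert('w')): buffer="cwqcwqziqhmwcwgcw" (len 17), cursors c1@2 c2@5 c4@14 c3@17, authorship 11.22.......44.33
After op 4 (delete): buffer="cqcqziqhmwcgc" (len 13), cursors c1@1 c2@3 c4@11 c3@13, authorship 1.2.......4.3
After op 5 (move_left): buffer="cqcqziqhmwcgc" (len 13), cursors c1@0 c2@2 c4@10 c3@12, authorship 1.2.......4.3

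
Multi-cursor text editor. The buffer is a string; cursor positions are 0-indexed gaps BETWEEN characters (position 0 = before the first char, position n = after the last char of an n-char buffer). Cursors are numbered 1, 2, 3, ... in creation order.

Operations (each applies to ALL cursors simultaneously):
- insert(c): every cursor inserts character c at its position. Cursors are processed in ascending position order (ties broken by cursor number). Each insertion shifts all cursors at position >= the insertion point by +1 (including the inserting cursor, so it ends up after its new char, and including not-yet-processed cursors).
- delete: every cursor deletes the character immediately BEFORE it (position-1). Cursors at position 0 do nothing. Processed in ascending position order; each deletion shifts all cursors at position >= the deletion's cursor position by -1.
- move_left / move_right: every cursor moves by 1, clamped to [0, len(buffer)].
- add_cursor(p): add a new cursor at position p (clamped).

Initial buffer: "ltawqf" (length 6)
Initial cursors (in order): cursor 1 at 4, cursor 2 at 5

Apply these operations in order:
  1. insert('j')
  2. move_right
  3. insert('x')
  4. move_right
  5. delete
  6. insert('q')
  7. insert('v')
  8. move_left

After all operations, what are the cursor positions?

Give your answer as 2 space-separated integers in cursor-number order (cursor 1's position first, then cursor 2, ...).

Answer: 8 11

Derivation:
After op 1 (insert('j')): buffer="ltawjqjf" (len 8), cursors c1@5 c2@7, authorship ....1.2.
After op 2 (move_right): buffer="ltawjqjf" (len 8), cursors c1@6 c2@8, authorship ....1.2.
After op 3 (insert('x')): buffer="ltawjqxjfx" (len 10), cursors c1@7 c2@10, authorship ....1.12.2
After op 4 (move_right): buffer="ltawjqxjfx" (len 10), cursors c1@8 c2@10, authorship ....1.12.2
After op 5 (delete): buffer="ltawjqxf" (len 8), cursors c1@7 c2@8, authorship ....1.1.
After op 6 (insert('q')): buffer="ltawjqxqfq" (len 10), cursors c1@8 c2@10, authorship ....1.11.2
After op 7 (insert('v')): buffer="ltawjqxqvfqv" (len 12), cursors c1@9 c2@12, authorship ....1.111.22
After op 8 (move_left): buffer="ltawjqxqvfqv" (len 12), cursors c1@8 c2@11, authorship ....1.111.22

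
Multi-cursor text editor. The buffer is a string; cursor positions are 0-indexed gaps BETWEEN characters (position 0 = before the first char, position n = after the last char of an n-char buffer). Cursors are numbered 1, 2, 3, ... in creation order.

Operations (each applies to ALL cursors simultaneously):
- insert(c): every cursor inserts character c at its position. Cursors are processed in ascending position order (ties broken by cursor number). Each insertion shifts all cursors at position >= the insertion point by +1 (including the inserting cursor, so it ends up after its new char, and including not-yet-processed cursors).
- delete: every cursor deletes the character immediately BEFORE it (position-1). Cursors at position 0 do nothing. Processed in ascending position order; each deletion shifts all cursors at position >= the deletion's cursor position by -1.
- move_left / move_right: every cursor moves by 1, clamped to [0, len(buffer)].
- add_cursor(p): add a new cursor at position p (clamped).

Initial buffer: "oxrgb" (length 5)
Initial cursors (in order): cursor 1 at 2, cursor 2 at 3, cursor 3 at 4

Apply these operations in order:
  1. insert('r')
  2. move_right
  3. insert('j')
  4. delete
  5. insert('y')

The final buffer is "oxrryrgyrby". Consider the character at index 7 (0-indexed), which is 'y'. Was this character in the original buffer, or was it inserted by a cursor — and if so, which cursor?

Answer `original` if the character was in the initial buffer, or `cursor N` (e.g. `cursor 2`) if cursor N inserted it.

After op 1 (insert('r')): buffer="oxrrrgrb" (len 8), cursors c1@3 c2@5 c3@7, authorship ..1.2.3.
After op 2 (move_right): buffer="oxrrrgrb" (len 8), cursors c1@4 c2@6 c3@8, authorship ..1.2.3.
After op 3 (insert('j')): buffer="oxrrjrgjrbj" (len 11), cursors c1@5 c2@8 c3@11, authorship ..1.12.23.3
After op 4 (delete): buffer="oxrrrgrb" (len 8), cursors c1@4 c2@6 c3@8, authorship ..1.2.3.
After op 5 (insert('y')): buffer="oxrryrgyrby" (len 11), cursors c1@5 c2@8 c3@11, authorship ..1.12.23.3
Authorship (.=original, N=cursor N): . . 1 . 1 2 . 2 3 . 3
Index 7: author = 2

Answer: cursor 2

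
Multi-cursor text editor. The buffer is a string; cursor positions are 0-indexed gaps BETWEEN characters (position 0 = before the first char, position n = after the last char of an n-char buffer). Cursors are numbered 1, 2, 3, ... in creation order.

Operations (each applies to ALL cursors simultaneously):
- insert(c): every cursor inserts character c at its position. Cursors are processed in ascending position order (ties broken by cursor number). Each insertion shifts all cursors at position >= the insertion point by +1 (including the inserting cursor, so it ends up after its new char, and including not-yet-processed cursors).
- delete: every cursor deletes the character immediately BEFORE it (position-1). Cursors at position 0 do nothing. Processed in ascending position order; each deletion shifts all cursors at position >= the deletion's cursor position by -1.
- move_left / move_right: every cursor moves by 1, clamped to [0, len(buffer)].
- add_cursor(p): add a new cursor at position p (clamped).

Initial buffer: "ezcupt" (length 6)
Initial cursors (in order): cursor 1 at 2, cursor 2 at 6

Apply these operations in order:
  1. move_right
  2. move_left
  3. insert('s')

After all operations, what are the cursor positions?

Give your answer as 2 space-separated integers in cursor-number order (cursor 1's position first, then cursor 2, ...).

Answer: 3 7

Derivation:
After op 1 (move_right): buffer="ezcupt" (len 6), cursors c1@3 c2@6, authorship ......
After op 2 (move_left): buffer="ezcupt" (len 6), cursors c1@2 c2@5, authorship ......
After op 3 (insert('s')): buffer="ezscupst" (len 8), cursors c1@3 c2@7, authorship ..1...2.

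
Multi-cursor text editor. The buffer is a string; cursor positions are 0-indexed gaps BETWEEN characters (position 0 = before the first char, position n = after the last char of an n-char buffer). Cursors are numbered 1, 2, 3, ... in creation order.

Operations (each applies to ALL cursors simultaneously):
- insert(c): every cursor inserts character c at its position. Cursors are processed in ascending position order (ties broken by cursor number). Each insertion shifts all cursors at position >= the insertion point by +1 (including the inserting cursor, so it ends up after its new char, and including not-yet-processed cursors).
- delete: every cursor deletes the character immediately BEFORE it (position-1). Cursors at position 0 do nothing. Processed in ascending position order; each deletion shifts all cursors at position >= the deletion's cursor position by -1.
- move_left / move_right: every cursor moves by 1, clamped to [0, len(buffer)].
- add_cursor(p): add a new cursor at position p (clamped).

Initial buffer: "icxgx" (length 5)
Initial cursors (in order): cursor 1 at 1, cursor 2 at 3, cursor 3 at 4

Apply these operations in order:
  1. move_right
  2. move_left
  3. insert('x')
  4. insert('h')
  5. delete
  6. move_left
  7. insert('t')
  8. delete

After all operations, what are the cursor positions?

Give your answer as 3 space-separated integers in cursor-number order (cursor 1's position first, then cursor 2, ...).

Answer: 1 4 6

Derivation:
After op 1 (move_right): buffer="icxgx" (len 5), cursors c1@2 c2@4 c3@5, authorship .....
After op 2 (move_left): buffer="icxgx" (len 5), cursors c1@1 c2@3 c3@4, authorship .....
After op 3 (insert('x')): buffer="ixcxxgxx" (len 8), cursors c1@2 c2@5 c3@7, authorship .1..2.3.
After op 4 (insert('h')): buffer="ixhcxxhgxhx" (len 11), cursors c1@3 c2@7 c3@10, authorship .11..22.33.
After op 5 (delete): buffer="ixcxxgxx" (len 8), cursors c1@2 c2@5 c3@7, authorship .1..2.3.
After op 6 (move_left): buffer="ixcxxgxx" (len 8), cursors c1@1 c2@4 c3@6, authorship .1..2.3.
After op 7 (insert('t')): buffer="itxcxtxgtxx" (len 11), cursors c1@2 c2@6 c3@9, authorship .11..22.33.
After op 8 (delete): buffer="ixcxxgxx" (len 8), cursors c1@1 c2@4 c3@6, authorship .1..2.3.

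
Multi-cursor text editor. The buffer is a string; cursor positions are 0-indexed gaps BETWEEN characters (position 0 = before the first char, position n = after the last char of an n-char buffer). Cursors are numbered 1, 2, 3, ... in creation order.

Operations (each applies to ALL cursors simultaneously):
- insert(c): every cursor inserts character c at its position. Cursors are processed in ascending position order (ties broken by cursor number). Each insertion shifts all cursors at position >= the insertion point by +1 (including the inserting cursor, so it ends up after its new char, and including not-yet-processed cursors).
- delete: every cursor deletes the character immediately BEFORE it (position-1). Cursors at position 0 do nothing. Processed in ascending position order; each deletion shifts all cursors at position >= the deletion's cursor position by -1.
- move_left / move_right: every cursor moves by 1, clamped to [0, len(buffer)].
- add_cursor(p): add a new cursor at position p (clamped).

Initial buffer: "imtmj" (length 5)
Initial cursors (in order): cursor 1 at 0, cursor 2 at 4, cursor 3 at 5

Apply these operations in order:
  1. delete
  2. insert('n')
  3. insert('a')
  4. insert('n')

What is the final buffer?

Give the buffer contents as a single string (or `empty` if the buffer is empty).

After op 1 (delete): buffer="imt" (len 3), cursors c1@0 c2@3 c3@3, authorship ...
After op 2 (insert('n')): buffer="nimtnn" (len 6), cursors c1@1 c2@6 c3@6, authorship 1...23
After op 3 (insert('a')): buffer="naimtnnaa" (len 9), cursors c1@2 c2@9 c3@9, authorship 11...2323
After op 4 (insert('n')): buffer="nanimtnnaann" (len 12), cursors c1@3 c2@12 c3@12, authorship 111...232323

Answer: nanimtnnaann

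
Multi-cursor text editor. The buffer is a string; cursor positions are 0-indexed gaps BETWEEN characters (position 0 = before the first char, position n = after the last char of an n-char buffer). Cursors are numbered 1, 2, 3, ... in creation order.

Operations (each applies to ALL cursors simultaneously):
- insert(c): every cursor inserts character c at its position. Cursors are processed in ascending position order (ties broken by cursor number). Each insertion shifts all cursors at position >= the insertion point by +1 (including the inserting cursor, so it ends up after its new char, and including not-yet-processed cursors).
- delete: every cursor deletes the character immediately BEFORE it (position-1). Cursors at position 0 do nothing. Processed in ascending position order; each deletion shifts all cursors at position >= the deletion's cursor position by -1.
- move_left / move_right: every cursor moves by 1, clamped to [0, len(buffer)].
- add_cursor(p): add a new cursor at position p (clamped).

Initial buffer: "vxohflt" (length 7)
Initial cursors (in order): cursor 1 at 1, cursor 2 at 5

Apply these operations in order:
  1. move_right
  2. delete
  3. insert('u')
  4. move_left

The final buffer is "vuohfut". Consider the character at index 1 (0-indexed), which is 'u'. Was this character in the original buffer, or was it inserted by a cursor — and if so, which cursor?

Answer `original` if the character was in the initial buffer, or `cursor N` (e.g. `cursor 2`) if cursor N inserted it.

Answer: cursor 1

Derivation:
After op 1 (move_right): buffer="vxohflt" (len 7), cursors c1@2 c2@6, authorship .......
After op 2 (delete): buffer="vohft" (len 5), cursors c1@1 c2@4, authorship .....
After op 3 (insert('u')): buffer="vuohfut" (len 7), cursors c1@2 c2@6, authorship .1...2.
After op 4 (move_left): buffer="vuohfut" (len 7), cursors c1@1 c2@5, authorship .1...2.
Authorship (.=original, N=cursor N): . 1 . . . 2 .
Index 1: author = 1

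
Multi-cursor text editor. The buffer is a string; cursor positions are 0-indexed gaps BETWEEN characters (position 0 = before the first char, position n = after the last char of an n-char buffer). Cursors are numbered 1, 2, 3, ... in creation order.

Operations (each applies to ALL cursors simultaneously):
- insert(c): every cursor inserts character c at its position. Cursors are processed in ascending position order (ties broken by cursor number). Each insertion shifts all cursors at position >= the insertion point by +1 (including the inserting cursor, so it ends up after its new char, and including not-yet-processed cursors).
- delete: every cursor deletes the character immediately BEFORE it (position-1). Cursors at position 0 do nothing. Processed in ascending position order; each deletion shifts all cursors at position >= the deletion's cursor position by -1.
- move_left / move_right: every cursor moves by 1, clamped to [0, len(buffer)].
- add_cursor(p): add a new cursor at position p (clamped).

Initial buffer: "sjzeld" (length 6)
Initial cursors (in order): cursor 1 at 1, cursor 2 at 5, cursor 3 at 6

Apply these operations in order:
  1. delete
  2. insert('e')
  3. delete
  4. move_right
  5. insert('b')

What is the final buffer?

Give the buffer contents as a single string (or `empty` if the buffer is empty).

Answer: jbzebb

Derivation:
After op 1 (delete): buffer="jze" (len 3), cursors c1@0 c2@3 c3@3, authorship ...
After op 2 (insert('e')): buffer="ejzeee" (len 6), cursors c1@1 c2@6 c3@6, authorship 1...23
After op 3 (delete): buffer="jze" (len 3), cursors c1@0 c2@3 c3@3, authorship ...
After op 4 (move_right): buffer="jze" (len 3), cursors c1@1 c2@3 c3@3, authorship ...
After op 5 (insert('b')): buffer="jbzebb" (len 6), cursors c1@2 c2@6 c3@6, authorship .1..23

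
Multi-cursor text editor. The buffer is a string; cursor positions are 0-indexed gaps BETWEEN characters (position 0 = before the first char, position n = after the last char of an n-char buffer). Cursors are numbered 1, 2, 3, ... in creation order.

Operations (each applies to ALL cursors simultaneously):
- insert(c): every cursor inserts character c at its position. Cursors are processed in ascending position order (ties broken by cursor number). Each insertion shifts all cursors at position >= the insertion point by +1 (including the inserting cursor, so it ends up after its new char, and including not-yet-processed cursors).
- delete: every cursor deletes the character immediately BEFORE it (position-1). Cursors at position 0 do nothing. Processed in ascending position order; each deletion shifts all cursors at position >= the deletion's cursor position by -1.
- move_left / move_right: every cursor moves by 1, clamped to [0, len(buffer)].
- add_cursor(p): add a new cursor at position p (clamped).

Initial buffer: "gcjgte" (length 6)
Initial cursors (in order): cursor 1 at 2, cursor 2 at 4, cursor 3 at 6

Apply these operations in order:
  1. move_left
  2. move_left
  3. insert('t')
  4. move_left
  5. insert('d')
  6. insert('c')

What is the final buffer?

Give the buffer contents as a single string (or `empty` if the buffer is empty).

After op 1 (move_left): buffer="gcjgte" (len 6), cursors c1@1 c2@3 c3@5, authorship ......
After op 2 (move_left): buffer="gcjgte" (len 6), cursors c1@0 c2@2 c3@4, authorship ......
After op 3 (insert('t')): buffer="tgctjgtte" (len 9), cursors c1@1 c2@4 c3@7, authorship 1..2..3..
After op 4 (move_left): buffer="tgctjgtte" (len 9), cursors c1@0 c2@3 c3@6, authorship 1..2..3..
After op 5 (insert('d')): buffer="dtgcdtjgdtte" (len 12), cursors c1@1 c2@5 c3@9, authorship 11..22..33..
After op 6 (insert('c')): buffer="dctgcdctjgdctte" (len 15), cursors c1@2 c2@7 c3@12, authorship 111..222..333..

Answer: dctgcdctjgdctte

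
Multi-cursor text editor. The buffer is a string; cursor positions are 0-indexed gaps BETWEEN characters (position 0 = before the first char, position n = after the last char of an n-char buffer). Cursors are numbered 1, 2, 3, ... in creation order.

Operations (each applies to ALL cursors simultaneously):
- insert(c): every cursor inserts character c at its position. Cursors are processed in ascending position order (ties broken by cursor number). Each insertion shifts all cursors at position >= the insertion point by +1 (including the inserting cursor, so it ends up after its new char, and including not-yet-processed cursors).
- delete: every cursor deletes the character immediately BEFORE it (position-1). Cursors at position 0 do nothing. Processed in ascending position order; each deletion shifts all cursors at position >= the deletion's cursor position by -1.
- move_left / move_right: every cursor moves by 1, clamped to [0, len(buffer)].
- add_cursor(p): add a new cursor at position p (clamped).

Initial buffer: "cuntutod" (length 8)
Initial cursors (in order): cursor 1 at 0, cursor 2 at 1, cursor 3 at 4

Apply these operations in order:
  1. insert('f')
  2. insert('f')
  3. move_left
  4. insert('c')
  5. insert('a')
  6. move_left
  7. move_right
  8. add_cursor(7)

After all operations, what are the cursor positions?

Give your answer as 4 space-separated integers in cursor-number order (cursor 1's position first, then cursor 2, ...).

After op 1 (insert('f')): buffer="fcfuntfutod" (len 11), cursors c1@1 c2@3 c3@7, authorship 1.2...3....
After op 2 (insert('f')): buffer="ffcffuntffutod" (len 14), cursors c1@2 c2@5 c3@10, authorship 11.22...33....
After op 3 (move_left): buffer="ffcffuntffutod" (len 14), cursors c1@1 c2@4 c3@9, authorship 11.22...33....
After op 4 (insert('c')): buffer="fcfcfcfuntfcfutod" (len 17), cursors c1@2 c2@6 c3@12, authorship 111.222...333....
After op 5 (insert('a')): buffer="fcafcfcafuntfcafutod" (len 20), cursors c1@3 c2@8 c3@15, authorship 1111.2222...3333....
After op 6 (move_left): buffer="fcafcfcafuntfcafutod" (len 20), cursors c1@2 c2@7 c3@14, authorship 1111.2222...3333....
After op 7 (move_right): buffer="fcafcfcafuntfcafutod" (len 20), cursors c1@3 c2@8 c3@15, authorship 1111.2222...3333....
After op 8 (add_cursor(7)): buffer="fcafcfcafuntfcafutod" (len 20), cursors c1@3 c4@7 c2@8 c3@15, authorship 1111.2222...3333....

Answer: 3 8 15 7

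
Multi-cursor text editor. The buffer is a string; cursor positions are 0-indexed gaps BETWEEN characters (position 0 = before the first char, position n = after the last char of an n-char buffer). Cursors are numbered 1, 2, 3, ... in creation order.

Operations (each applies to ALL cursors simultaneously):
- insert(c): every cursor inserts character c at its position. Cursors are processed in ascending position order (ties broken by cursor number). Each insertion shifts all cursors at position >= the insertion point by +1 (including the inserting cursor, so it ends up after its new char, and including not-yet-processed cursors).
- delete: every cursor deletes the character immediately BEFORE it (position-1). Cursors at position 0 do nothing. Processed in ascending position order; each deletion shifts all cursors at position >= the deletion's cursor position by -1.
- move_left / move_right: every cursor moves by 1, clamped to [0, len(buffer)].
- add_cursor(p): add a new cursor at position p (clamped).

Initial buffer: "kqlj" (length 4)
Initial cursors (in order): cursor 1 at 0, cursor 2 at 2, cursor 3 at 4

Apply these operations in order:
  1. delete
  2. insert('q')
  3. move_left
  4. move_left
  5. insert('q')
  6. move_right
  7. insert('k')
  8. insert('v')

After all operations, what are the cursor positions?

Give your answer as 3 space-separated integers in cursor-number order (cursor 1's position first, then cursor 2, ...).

After op 1 (delete): buffer="kl" (len 2), cursors c1@0 c2@1 c3@2, authorship ..
After op 2 (insert('q')): buffer="qkqlq" (len 5), cursors c1@1 c2@3 c3@5, authorship 1.2.3
After op 3 (move_left): buffer="qkqlq" (len 5), cursors c1@0 c2@2 c3@4, authorship 1.2.3
After op 4 (move_left): buffer="qkqlq" (len 5), cursors c1@0 c2@1 c3@3, authorship 1.2.3
After op 5 (insert('q')): buffer="qqqkqqlq" (len 8), cursors c1@1 c2@3 c3@6, authorship 112.23.3
After op 6 (move_right): buffer="qqqkqqlq" (len 8), cursors c1@2 c2@4 c3@7, authorship 112.23.3
After op 7 (insert('k')): buffer="qqkqkkqqlkq" (len 11), cursors c1@3 c2@6 c3@10, authorship 1112.223.33
After op 8 (insert('v')): buffer="qqkvqkkvqqlkvq" (len 14), cursors c1@4 c2@8 c3@13, authorship 11112.2223.333

Answer: 4 8 13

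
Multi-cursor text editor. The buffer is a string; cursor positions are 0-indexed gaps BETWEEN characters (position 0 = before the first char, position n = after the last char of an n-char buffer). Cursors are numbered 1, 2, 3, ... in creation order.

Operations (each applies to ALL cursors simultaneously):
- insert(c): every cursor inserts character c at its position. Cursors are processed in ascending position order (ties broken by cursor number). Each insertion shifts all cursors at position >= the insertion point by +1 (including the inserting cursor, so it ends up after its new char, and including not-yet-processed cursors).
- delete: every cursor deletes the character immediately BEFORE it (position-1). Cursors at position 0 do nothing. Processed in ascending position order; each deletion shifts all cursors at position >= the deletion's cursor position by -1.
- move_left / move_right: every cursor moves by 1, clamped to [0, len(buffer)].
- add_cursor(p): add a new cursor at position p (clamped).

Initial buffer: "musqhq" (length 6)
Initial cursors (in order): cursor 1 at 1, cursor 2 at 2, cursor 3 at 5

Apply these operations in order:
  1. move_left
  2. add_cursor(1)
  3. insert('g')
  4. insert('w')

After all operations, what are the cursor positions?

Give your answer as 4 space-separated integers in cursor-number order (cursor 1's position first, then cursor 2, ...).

After op 1 (move_left): buffer="musqhq" (len 6), cursors c1@0 c2@1 c3@4, authorship ......
After op 2 (add_cursor(1)): buffer="musqhq" (len 6), cursors c1@0 c2@1 c4@1 c3@4, authorship ......
After op 3 (insert('g')): buffer="gmggusqghq" (len 10), cursors c1@1 c2@4 c4@4 c3@8, authorship 1.24...3..
After op 4 (insert('w')): buffer="gwmggwwusqgwhq" (len 14), cursors c1@2 c2@7 c4@7 c3@12, authorship 11.2424...33..

Answer: 2 7 12 7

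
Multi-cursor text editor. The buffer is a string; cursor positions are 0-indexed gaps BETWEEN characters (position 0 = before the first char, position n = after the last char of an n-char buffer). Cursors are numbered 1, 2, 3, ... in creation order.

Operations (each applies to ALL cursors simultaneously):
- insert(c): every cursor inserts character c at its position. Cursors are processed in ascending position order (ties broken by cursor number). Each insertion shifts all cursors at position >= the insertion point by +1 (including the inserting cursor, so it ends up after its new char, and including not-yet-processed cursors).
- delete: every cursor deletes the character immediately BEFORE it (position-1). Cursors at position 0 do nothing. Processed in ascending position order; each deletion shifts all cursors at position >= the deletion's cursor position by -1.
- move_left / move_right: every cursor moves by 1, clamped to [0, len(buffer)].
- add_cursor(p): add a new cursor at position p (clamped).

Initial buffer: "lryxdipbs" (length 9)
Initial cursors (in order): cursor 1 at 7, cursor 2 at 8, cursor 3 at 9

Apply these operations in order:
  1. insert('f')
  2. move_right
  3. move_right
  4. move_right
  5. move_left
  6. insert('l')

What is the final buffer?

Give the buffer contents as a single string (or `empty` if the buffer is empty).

After op 1 (insert('f')): buffer="lryxdipfbfsf" (len 12), cursors c1@8 c2@10 c3@12, authorship .......1.2.3
After op 2 (move_right): buffer="lryxdipfbfsf" (len 12), cursors c1@9 c2@11 c3@12, authorship .......1.2.3
After op 3 (move_right): buffer="lryxdipfbfsf" (len 12), cursors c1@10 c2@12 c3@12, authorship .......1.2.3
After op 4 (move_right): buffer="lryxdipfbfsf" (len 12), cursors c1@11 c2@12 c3@12, authorship .......1.2.3
After op 5 (move_left): buffer="lryxdipfbfsf" (len 12), cursors c1@10 c2@11 c3@11, authorship .......1.2.3
After op 6 (insert('l')): buffer="lryxdipfbflsllf" (len 15), cursors c1@11 c2@14 c3@14, authorship .......1.21.233

Answer: lryxdipfbflsllf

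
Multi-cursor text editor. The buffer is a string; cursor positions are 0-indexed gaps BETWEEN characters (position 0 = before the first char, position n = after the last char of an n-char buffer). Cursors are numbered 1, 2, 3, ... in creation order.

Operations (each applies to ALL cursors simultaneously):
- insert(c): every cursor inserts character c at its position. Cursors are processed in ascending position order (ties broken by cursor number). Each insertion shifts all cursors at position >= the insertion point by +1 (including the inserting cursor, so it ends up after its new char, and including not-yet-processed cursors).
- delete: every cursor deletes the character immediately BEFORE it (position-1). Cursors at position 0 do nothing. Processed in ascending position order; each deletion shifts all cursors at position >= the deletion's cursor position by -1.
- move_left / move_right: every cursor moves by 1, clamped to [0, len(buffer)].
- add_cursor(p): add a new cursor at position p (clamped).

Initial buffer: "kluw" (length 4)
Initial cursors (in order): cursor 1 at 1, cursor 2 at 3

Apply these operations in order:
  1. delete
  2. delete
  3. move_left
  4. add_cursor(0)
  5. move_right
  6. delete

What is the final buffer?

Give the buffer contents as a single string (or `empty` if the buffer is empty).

Answer: empty

Derivation:
After op 1 (delete): buffer="lw" (len 2), cursors c1@0 c2@1, authorship ..
After op 2 (delete): buffer="w" (len 1), cursors c1@0 c2@0, authorship .
After op 3 (move_left): buffer="w" (len 1), cursors c1@0 c2@0, authorship .
After op 4 (add_cursor(0)): buffer="w" (len 1), cursors c1@0 c2@0 c3@0, authorship .
After op 5 (move_right): buffer="w" (len 1), cursors c1@1 c2@1 c3@1, authorship .
After op 6 (delete): buffer="" (len 0), cursors c1@0 c2@0 c3@0, authorship 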